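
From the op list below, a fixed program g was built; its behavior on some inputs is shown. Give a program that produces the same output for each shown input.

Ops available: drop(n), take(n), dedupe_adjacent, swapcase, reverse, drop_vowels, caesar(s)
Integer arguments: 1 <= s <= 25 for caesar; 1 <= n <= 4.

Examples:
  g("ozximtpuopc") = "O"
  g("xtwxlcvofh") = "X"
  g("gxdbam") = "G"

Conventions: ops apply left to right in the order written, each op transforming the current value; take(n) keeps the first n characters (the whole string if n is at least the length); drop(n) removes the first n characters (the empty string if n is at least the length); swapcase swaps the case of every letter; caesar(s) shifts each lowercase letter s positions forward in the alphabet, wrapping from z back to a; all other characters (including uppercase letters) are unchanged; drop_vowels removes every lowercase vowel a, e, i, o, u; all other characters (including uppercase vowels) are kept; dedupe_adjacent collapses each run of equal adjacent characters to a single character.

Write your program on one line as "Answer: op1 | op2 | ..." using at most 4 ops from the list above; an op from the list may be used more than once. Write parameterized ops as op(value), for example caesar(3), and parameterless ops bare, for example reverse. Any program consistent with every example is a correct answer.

take(2) | take(1) | swapcase

Check, running the answer program on each example:
  "ozximtpuopc" -> "oz" -> "o" -> "O"
  "xtwxlcvofh" -> "xt" -> "x" -> "X"
  "gxdbam" -> "gx" -> "g" -> "G"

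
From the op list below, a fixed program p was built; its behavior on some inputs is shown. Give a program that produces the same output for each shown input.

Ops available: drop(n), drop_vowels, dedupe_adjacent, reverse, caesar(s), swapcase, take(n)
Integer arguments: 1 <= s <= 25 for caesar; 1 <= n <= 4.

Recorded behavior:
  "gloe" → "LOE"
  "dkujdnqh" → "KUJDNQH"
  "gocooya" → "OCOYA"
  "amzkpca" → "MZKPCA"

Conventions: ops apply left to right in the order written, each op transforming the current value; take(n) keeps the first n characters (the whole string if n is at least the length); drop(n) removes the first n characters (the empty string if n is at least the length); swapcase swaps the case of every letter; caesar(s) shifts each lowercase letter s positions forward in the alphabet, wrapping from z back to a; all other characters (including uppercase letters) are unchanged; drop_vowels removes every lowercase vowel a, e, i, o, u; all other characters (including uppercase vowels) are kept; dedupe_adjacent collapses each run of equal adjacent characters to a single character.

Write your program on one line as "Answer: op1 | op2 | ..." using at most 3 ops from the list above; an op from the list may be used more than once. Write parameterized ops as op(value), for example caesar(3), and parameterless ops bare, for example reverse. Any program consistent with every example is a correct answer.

drop(1) | dedupe_adjacent | swapcase

Check, running the answer program on each example:
  "gloe" -> "loe" -> "loe" -> "LOE"
  "dkujdnqh" -> "kujdnqh" -> "kujdnqh" -> "KUJDNQH"
  "gocooya" -> "ocooya" -> "ocoya" -> "OCOYA"
  "amzkpca" -> "mzkpca" -> "mzkpca" -> "MZKPCA"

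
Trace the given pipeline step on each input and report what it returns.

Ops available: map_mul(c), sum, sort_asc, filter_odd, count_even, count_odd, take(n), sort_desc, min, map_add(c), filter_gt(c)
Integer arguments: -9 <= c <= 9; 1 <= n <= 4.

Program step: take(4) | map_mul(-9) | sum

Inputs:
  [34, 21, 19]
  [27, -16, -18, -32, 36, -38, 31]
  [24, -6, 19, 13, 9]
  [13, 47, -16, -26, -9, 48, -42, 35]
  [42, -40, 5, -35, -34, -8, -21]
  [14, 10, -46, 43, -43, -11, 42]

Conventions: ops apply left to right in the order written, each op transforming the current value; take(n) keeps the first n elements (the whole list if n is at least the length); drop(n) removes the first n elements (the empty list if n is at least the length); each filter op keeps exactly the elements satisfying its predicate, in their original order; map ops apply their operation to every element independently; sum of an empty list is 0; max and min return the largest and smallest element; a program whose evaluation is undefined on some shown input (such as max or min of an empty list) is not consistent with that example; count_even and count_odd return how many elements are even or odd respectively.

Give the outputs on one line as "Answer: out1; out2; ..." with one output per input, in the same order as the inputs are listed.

Execution, op by op:
  [34, 21, 19] -> [34, 21, 19] -> [-306, -189, -171] -> -666
  [27, -16, -18, -32, 36, -38, 31] -> [27, -16, -18, -32] -> [-243, 144, 162, 288] -> 351
  [24, -6, 19, 13, 9] -> [24, -6, 19, 13] -> [-216, 54, -171, -117] -> -450
  [13, 47, -16, -26, -9, 48, -42, 35] -> [13, 47, -16, -26] -> [-117, -423, 144, 234] -> -162
  [42, -40, 5, -35, -34, -8, -21] -> [42, -40, 5, -35] -> [-378, 360, -45, 315] -> 252
  [14, 10, -46, 43, -43, -11, 42] -> [14, 10, -46, 43] -> [-126, -90, 414, -387] -> -189

-666; 351; -450; -162; 252; -189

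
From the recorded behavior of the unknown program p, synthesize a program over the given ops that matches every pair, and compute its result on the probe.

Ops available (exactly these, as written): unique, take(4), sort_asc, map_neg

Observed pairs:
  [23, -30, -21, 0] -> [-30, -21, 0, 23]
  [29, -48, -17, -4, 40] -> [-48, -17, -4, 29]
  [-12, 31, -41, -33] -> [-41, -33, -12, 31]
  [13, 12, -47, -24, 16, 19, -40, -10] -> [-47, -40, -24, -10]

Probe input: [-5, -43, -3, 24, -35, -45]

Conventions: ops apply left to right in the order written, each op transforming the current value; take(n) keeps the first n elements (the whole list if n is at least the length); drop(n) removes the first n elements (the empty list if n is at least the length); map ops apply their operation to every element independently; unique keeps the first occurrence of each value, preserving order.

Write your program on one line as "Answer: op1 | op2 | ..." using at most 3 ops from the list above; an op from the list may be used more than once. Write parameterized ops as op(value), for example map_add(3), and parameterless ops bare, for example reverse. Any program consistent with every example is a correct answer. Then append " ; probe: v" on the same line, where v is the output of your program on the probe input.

sort_asc | take(4) ; probe: [-45, -43, -35, -5]

Check, running the answer program on each example:
  [23, -30, -21, 0] -> [-30, -21, 0, 23] -> [-30, -21, 0, 23]
  [29, -48, -17, -4, 40] -> [-48, -17, -4, 29, 40] -> [-48, -17, -4, 29]
  [-12, 31, -41, -33] -> [-41, -33, -12, 31] -> [-41, -33, -12, 31]
  [13, 12, -47, -24, 16, 19, -40, -10] -> [-47, -40, -24, -10, 12, 13, 16, 19] -> [-47, -40, -24, -10]
  probe: [-5, -43, -3, 24, -35, -45] -> [-45, -43, -35, -5, -3, 24] -> [-45, -43, -35, -5]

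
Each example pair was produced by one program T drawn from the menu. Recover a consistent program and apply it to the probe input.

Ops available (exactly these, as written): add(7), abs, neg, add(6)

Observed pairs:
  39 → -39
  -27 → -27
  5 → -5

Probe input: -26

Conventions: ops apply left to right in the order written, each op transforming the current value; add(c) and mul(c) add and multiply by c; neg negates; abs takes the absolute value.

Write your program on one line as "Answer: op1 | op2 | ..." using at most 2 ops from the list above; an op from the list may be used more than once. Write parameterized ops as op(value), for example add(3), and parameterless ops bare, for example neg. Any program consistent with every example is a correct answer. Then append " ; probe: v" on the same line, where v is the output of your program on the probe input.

abs | neg ; probe: -26

Check, running the answer program on each example:
  39 -> 39 -> -39
  -27 -> 27 -> -27
  5 -> 5 -> -5
  probe: -26 -> 26 -> -26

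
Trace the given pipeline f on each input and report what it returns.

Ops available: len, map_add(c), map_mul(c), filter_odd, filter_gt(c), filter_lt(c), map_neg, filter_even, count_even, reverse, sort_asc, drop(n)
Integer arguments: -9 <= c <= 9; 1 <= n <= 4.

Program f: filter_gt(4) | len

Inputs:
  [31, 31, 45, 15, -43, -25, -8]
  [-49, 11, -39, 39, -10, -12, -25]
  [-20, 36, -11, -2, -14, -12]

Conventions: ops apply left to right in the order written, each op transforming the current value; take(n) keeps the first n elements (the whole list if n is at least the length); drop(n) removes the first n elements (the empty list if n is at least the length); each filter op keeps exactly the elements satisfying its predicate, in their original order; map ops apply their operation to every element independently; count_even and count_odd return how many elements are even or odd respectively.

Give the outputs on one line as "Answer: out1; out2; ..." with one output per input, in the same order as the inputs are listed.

4; 2; 1

Execution, op by op:
  [31, 31, 45, 15, -43, -25, -8] -> [31, 31, 45, 15] -> 4
  [-49, 11, -39, 39, -10, -12, -25] -> [11, 39] -> 2
  [-20, 36, -11, -2, -14, -12] -> [36] -> 1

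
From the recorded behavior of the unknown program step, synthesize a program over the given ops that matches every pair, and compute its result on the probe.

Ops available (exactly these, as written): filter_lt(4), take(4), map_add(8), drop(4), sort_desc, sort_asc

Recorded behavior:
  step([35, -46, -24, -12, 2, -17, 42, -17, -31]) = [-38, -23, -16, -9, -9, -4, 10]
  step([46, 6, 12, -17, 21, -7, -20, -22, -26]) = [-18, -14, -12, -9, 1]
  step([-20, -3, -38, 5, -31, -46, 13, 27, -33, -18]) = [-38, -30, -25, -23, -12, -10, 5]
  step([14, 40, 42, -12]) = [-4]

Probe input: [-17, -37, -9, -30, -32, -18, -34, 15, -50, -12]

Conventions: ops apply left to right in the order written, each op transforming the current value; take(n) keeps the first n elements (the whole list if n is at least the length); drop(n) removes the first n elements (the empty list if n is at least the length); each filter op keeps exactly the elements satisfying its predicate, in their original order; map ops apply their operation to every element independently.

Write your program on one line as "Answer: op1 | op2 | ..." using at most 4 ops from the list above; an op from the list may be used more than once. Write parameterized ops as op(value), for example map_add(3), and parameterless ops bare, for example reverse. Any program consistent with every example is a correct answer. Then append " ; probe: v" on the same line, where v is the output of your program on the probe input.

filter_lt(4) | map_add(8) | sort_asc ; probe: [-42, -29, -26, -24, -22, -10, -9, -4, -1]

Check, running the answer program on each example:
  [35, -46, -24, -12, 2, -17, 42, -17, -31] -> [-46, -24, -12, 2, -17, -17, -31] -> [-38, -16, -4, 10, -9, -9, -23] -> [-38, -23, -16, -9, -9, -4, 10]
  [46, 6, 12, -17, 21, -7, -20, -22, -26] -> [-17, -7, -20, -22, -26] -> [-9, 1, -12, -14, -18] -> [-18, -14, -12, -9, 1]
  [-20, -3, -38, 5, -31, -46, 13, 27, -33, -18] -> [-20, -3, -38, -31, -46, -33, -18] -> [-12, 5, -30, -23, -38, -25, -10] -> [-38, -30, -25, -23, -12, -10, 5]
  [14, 40, 42, -12] -> [-12] -> [-4] -> [-4]
  probe: [-17, -37, -9, -30, -32, -18, -34, 15, -50, -12] -> [-17, -37, -9, -30, -32, -18, -34, -50, -12] -> [-9, -29, -1, -22, -24, -10, -26, -42, -4] -> [-42, -29, -26, -24, -22, -10, -9, -4, -1]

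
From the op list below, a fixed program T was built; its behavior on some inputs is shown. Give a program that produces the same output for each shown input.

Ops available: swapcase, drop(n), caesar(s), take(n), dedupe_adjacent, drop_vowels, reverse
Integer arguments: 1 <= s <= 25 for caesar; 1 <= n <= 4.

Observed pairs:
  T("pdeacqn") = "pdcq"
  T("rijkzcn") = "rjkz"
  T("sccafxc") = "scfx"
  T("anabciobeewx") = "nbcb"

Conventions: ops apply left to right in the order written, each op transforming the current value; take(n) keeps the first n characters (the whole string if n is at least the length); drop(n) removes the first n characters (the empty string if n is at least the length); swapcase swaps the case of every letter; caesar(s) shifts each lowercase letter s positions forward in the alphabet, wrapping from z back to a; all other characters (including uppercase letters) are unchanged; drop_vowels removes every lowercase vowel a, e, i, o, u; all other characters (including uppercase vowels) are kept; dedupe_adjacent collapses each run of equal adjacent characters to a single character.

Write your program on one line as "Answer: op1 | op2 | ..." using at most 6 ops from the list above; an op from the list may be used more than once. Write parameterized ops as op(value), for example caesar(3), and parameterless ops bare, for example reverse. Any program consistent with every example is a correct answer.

reverse | drop_vowels | reverse | dedupe_adjacent | take(4)

Check, running the answer program on each example:
  "pdeacqn" -> "nqcaedp" -> "nqcdp" -> "pdcqn" -> "pdcqn" -> "pdcq"
  "rijkzcn" -> "nczkjir" -> "nczkjr" -> "rjkzcn" -> "rjkzcn" -> "rjkz"
  "sccafxc" -> "cxfaccs" -> "cxfccs" -> "sccfxc" -> "scfxc" -> "scfx"
  "anabciobeewx" -> "xweeboicbana" -> "xwbcbn" -> "nbcbwx" -> "nbcbwx" -> "nbcb"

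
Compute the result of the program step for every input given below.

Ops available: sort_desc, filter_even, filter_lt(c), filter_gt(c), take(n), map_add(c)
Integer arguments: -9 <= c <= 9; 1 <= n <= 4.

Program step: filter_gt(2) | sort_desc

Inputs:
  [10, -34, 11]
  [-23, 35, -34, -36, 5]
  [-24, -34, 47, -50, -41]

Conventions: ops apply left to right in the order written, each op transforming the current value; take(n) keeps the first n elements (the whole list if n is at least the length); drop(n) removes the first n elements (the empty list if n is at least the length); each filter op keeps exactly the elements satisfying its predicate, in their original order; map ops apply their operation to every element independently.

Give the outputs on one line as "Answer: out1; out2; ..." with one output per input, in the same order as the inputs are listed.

[11, 10]; [35, 5]; [47]

Execution, op by op:
  [10, -34, 11] -> [10, 11] -> [11, 10]
  [-23, 35, -34, -36, 5] -> [35, 5] -> [35, 5]
  [-24, -34, 47, -50, -41] -> [47] -> [47]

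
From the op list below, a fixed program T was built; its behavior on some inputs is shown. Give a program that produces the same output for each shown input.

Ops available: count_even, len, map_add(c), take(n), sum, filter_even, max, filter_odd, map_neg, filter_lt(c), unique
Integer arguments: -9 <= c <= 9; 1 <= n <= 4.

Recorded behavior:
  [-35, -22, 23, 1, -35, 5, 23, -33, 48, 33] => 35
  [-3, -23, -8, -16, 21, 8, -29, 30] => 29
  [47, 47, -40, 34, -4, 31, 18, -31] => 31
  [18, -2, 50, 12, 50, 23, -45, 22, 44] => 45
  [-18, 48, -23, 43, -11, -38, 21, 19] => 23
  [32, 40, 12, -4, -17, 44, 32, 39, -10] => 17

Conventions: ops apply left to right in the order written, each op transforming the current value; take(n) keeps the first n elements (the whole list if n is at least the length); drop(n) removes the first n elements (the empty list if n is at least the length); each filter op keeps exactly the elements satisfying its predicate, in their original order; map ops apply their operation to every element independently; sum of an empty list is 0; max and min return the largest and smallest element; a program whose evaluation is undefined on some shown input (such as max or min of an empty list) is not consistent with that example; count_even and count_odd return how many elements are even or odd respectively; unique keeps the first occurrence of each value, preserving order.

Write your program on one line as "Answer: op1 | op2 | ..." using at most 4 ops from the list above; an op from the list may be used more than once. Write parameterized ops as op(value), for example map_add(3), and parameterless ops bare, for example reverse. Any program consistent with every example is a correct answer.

filter_odd | map_neg | max

Check, running the answer program on each example:
  [-35, -22, 23, 1, -35, 5, 23, -33, 48, 33] -> [-35, 23, 1, -35, 5, 23, -33, 33] -> [35, -23, -1, 35, -5, -23, 33, -33] -> 35
  [-3, -23, -8, -16, 21, 8, -29, 30] -> [-3, -23, 21, -29] -> [3, 23, -21, 29] -> 29
  [47, 47, -40, 34, -4, 31, 18, -31] -> [47, 47, 31, -31] -> [-47, -47, -31, 31] -> 31
  [18, -2, 50, 12, 50, 23, -45, 22, 44] -> [23, -45] -> [-23, 45] -> 45
  [-18, 48, -23, 43, -11, -38, 21, 19] -> [-23, 43, -11, 21, 19] -> [23, -43, 11, -21, -19] -> 23
  [32, 40, 12, -4, -17, 44, 32, 39, -10] -> [-17, 39] -> [17, -39] -> 17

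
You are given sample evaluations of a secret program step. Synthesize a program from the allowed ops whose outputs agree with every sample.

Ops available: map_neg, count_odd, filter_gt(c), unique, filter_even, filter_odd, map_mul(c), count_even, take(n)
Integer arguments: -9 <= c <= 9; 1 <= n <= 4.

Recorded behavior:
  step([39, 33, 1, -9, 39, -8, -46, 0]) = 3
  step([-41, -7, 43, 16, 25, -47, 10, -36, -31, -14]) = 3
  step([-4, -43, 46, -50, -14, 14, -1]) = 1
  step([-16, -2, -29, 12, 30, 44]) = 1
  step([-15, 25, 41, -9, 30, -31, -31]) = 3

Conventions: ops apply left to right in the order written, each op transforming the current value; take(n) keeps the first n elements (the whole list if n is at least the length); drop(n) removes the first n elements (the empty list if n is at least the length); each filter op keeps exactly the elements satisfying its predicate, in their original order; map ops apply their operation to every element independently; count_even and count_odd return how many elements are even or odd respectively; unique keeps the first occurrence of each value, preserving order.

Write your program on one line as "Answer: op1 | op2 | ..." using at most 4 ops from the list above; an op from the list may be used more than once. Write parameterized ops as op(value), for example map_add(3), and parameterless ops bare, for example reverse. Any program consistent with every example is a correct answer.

map_neg | unique | take(3) | count_odd

Check, running the answer program on each example:
  [39, 33, 1, -9, 39, -8, -46, 0] -> [-39, -33, -1, 9, -39, 8, 46, 0] -> [-39, -33, -1, 9, 8, 46, 0] -> [-39, -33, -1] -> 3
  [-41, -7, 43, 16, 25, -47, 10, -36, -31, -14] -> [41, 7, -43, -16, -25, 47, -10, 36, 31, 14] -> [41, 7, -43, -16, -25, 47, -10, 36, 31, 14] -> [41, 7, -43] -> 3
  [-4, -43, 46, -50, -14, 14, -1] -> [4, 43, -46, 50, 14, -14, 1] -> [4, 43, -46, 50, 14, -14, 1] -> [4, 43, -46] -> 1
  [-16, -2, -29, 12, 30, 44] -> [16, 2, 29, -12, -30, -44] -> [16, 2, 29, -12, -30, -44] -> [16, 2, 29] -> 1
  [-15, 25, 41, -9, 30, -31, -31] -> [15, -25, -41, 9, -30, 31, 31] -> [15, -25, -41, 9, -30, 31] -> [15, -25, -41] -> 3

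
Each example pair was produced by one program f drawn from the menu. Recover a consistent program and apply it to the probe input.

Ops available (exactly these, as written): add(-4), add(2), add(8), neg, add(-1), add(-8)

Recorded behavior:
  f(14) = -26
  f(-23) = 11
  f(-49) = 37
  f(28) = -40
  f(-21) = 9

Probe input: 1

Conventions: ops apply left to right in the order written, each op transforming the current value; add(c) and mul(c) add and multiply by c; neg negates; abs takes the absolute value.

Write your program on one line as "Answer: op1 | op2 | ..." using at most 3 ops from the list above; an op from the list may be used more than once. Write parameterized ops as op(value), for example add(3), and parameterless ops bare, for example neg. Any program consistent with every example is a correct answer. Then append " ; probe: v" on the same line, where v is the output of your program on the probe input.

neg | add(-8) | add(-4) ; probe: -13

Check, running the answer program on each example:
  14 -> -14 -> -22 -> -26
  -23 -> 23 -> 15 -> 11
  -49 -> 49 -> 41 -> 37
  28 -> -28 -> -36 -> -40
  -21 -> 21 -> 13 -> 9
  probe: 1 -> -1 -> -9 -> -13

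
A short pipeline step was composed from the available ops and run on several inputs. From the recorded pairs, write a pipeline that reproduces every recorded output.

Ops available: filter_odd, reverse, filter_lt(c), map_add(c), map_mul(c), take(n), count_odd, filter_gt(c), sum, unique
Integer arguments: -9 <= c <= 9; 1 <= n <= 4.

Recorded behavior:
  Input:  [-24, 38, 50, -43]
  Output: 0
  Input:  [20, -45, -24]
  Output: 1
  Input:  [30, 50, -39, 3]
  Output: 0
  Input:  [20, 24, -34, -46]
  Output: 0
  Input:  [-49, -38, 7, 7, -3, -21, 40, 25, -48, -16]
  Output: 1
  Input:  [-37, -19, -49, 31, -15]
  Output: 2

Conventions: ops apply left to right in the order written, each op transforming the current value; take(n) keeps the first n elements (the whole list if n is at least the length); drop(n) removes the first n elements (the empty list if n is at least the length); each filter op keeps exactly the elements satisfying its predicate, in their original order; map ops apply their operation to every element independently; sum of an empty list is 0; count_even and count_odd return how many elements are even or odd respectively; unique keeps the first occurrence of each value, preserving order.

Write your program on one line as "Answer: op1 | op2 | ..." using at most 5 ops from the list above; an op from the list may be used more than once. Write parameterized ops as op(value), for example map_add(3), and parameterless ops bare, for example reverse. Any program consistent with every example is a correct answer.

take(4) | unique | take(2) | reverse | count_odd

Check, running the answer program on each example:
  [-24, 38, 50, -43] -> [-24, 38, 50, -43] -> [-24, 38, 50, -43] -> [-24, 38] -> [38, -24] -> 0
  [20, -45, -24] -> [20, -45, -24] -> [20, -45, -24] -> [20, -45] -> [-45, 20] -> 1
  [30, 50, -39, 3] -> [30, 50, -39, 3] -> [30, 50, -39, 3] -> [30, 50] -> [50, 30] -> 0
  [20, 24, -34, -46] -> [20, 24, -34, -46] -> [20, 24, -34, -46] -> [20, 24] -> [24, 20] -> 0
  [-49, -38, 7, 7, -3, -21, 40, 25, -48, -16] -> [-49, -38, 7, 7] -> [-49, -38, 7] -> [-49, -38] -> [-38, -49] -> 1
  [-37, -19, -49, 31, -15] -> [-37, -19, -49, 31] -> [-37, -19, -49, 31] -> [-37, -19] -> [-19, -37] -> 2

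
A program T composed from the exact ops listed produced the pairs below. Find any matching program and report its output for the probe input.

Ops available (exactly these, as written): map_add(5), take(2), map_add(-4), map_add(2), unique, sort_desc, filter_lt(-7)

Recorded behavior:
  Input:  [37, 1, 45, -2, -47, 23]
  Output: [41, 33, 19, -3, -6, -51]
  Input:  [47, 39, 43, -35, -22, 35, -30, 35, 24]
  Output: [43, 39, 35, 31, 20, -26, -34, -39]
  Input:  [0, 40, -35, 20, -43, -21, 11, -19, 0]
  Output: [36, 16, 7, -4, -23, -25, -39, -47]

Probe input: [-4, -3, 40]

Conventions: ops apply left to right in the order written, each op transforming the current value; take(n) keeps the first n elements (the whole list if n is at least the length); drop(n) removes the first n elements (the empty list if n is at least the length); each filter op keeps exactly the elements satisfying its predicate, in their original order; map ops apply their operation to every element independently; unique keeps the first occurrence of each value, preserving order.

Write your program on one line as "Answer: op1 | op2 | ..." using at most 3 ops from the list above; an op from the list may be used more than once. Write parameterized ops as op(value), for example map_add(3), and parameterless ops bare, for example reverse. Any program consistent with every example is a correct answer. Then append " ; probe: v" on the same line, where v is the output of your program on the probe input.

unique | map_add(-4) | sort_desc ; probe: [36, -7, -8]

Check, running the answer program on each example:
  [37, 1, 45, -2, -47, 23] -> [37, 1, 45, -2, -47, 23] -> [33, -3, 41, -6, -51, 19] -> [41, 33, 19, -3, -6, -51]
  [47, 39, 43, -35, -22, 35, -30, 35, 24] -> [47, 39, 43, -35, -22, 35, -30, 24] -> [43, 35, 39, -39, -26, 31, -34, 20] -> [43, 39, 35, 31, 20, -26, -34, -39]
  [0, 40, -35, 20, -43, -21, 11, -19, 0] -> [0, 40, -35, 20, -43, -21, 11, -19] -> [-4, 36, -39, 16, -47, -25, 7, -23] -> [36, 16, 7, -4, -23, -25, -39, -47]
  probe: [-4, -3, 40] -> [-4, -3, 40] -> [-8, -7, 36] -> [36, -7, -8]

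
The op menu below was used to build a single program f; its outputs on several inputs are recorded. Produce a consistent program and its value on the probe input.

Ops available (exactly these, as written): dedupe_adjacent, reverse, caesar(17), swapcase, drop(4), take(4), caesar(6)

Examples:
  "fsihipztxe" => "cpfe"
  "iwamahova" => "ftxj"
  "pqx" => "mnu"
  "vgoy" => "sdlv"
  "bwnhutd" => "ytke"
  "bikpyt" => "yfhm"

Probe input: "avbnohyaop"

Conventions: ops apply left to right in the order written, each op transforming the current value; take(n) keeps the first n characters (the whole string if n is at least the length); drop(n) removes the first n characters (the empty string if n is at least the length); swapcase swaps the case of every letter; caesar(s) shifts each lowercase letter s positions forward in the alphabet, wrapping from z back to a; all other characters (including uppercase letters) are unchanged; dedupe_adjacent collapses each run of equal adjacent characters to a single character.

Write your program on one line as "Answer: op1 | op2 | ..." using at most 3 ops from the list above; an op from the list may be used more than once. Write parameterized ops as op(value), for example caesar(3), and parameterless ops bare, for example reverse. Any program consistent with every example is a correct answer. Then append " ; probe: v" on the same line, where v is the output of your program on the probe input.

take(4) | caesar(6) | caesar(17) ; probe: "xsyk"

Check, running the answer program on each example:
  "fsihipztxe" -> "fsih" -> "lyon" -> "cpfe"
  "iwamahova" -> "iwam" -> "ocgs" -> "ftxj"
  "pqx" -> "pqx" -> "vwd" -> "mnu"
  "vgoy" -> "vgoy" -> "bmue" -> "sdlv"
  "bwnhutd" -> "bwnh" -> "hctn" -> "ytke"
  "bikpyt" -> "bikp" -> "hoqv" -> "yfhm"
  probe: "avbnohyaop" -> "avbn" -> "gbht" -> "xsyk"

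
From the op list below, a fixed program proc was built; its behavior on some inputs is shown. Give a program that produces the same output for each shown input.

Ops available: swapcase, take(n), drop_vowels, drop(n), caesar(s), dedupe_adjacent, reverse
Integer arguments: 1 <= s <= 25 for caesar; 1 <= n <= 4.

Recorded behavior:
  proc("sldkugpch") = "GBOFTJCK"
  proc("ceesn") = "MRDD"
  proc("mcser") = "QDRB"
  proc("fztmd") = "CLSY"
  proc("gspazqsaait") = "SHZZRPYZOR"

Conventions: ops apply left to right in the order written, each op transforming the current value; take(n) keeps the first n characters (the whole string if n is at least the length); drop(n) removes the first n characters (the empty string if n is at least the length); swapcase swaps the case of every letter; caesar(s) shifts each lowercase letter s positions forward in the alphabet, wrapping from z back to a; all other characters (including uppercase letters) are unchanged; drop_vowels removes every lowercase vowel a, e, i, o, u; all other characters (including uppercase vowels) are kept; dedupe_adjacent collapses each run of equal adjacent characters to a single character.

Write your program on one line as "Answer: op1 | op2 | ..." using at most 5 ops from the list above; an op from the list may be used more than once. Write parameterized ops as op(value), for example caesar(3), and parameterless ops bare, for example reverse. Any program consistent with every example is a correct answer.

drop(1) | caesar(8) | caesar(17) | reverse | swapcase

Check, running the answer program on each example:
  "sldkugpch" -> "ldkugpch" -> "tlscoxkp" -> "kcjtfobg" -> "gboftjck" -> "GBOFTJCK"
  "ceesn" -> "eesn" -> "mmav" -> "ddrm" -> "mrdd" -> "MRDD"
  "mcser" -> "cser" -> "kamz" -> "brdq" -> "qdrb" -> "QDRB"
  "fztmd" -> "ztmd" -> "hbul" -> "yslc" -> "clsy" -> "CLSY"
  "gspazqsaait" -> "spazqsaait" -> "axihyaiiqb" -> "rozyprzzhs" -> "shzzrpyzor" -> "SHZZRPYZOR"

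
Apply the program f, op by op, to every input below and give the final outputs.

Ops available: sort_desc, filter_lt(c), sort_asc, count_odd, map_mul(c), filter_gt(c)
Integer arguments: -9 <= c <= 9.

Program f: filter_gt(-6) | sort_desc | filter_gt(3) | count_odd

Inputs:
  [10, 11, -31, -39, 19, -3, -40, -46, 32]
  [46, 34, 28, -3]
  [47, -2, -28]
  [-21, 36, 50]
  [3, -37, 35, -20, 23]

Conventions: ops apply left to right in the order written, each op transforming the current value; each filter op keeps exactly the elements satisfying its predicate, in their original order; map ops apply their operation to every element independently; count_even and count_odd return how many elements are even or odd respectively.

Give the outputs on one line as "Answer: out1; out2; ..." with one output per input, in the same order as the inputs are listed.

Execution, op by op:
  [10, 11, -31, -39, 19, -3, -40, -46, 32] -> [10, 11, 19, -3, 32] -> [32, 19, 11, 10, -3] -> [32, 19, 11, 10] -> 2
  [46, 34, 28, -3] -> [46, 34, 28, -3] -> [46, 34, 28, -3] -> [46, 34, 28] -> 0
  [47, -2, -28] -> [47, -2] -> [47, -2] -> [47] -> 1
  [-21, 36, 50] -> [36, 50] -> [50, 36] -> [50, 36] -> 0
  [3, -37, 35, -20, 23] -> [3, 35, 23] -> [35, 23, 3] -> [35, 23] -> 2

2; 0; 1; 0; 2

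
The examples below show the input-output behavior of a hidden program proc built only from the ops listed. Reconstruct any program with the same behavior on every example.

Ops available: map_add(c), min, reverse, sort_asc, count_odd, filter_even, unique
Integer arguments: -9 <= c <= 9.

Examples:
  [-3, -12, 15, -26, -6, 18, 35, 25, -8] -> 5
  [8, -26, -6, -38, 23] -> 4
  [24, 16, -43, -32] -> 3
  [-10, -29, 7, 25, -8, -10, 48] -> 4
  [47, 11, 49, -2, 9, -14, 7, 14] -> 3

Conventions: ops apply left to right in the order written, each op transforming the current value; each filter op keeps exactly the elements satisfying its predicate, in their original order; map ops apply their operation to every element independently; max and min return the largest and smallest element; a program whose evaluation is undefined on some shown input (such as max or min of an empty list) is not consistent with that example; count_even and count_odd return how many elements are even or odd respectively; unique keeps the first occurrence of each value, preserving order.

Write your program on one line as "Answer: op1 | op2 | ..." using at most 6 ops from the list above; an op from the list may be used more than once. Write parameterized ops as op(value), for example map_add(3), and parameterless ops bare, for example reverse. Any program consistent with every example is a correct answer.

map_add(3) | map_add(5) | filter_even | sort_asc | map_add(-7) | count_odd

Check, running the answer program on each example:
  [-3, -12, 15, -26, -6, 18, 35, 25, -8] -> [0, -9, 18, -23, -3, 21, 38, 28, -5] -> [5, -4, 23, -18, 2, 26, 43, 33, 0] -> [-4, -18, 2, 26, 0] -> [-18, -4, 0, 2, 26] -> [-25, -11, -7, -5, 19] -> 5
  [8, -26, -6, -38, 23] -> [11, -23, -3, -35, 26] -> [16, -18, 2, -30, 31] -> [16, -18, 2, -30] -> [-30, -18, 2, 16] -> [-37, -25, -5, 9] -> 4
  [24, 16, -43, -32] -> [27, 19, -40, -29] -> [32, 24, -35, -24] -> [32, 24, -24] -> [-24, 24, 32] -> [-31, 17, 25] -> 3
  [-10, -29, 7, 25, -8, -10, 48] -> [-7, -26, 10, 28, -5, -7, 51] -> [-2, -21, 15, 33, 0, -2, 56] -> [-2, 0, -2, 56] -> [-2, -2, 0, 56] -> [-9, -9, -7, 49] -> 4
  [47, 11, 49, -2, 9, -14, 7, 14] -> [50, 14, 52, 1, 12, -11, 10, 17] -> [55, 19, 57, 6, 17, -6, 15, 22] -> [6, -6, 22] -> [-6, 6, 22] -> [-13, -1, 15] -> 3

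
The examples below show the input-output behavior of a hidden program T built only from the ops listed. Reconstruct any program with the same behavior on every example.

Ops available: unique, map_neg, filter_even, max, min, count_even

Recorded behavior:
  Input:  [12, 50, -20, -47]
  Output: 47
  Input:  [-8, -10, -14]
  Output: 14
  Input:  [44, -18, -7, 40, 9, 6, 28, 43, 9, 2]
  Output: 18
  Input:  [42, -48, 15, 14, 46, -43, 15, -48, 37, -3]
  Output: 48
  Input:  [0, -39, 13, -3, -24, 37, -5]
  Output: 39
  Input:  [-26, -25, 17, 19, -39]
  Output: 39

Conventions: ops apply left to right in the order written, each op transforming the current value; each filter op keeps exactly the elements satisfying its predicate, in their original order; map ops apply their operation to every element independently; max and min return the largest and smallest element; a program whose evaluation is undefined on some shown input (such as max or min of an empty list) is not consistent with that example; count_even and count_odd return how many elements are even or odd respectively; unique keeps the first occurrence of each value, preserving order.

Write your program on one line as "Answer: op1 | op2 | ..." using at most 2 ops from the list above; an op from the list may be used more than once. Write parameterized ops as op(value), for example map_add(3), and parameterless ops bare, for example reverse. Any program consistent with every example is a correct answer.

map_neg | max

Check, running the answer program on each example:
  [12, 50, -20, -47] -> [-12, -50, 20, 47] -> 47
  [-8, -10, -14] -> [8, 10, 14] -> 14
  [44, -18, -7, 40, 9, 6, 28, 43, 9, 2] -> [-44, 18, 7, -40, -9, -6, -28, -43, -9, -2] -> 18
  [42, -48, 15, 14, 46, -43, 15, -48, 37, -3] -> [-42, 48, -15, -14, -46, 43, -15, 48, -37, 3] -> 48
  [0, -39, 13, -3, -24, 37, -5] -> [0, 39, -13, 3, 24, -37, 5] -> 39
  [-26, -25, 17, 19, -39] -> [26, 25, -17, -19, 39] -> 39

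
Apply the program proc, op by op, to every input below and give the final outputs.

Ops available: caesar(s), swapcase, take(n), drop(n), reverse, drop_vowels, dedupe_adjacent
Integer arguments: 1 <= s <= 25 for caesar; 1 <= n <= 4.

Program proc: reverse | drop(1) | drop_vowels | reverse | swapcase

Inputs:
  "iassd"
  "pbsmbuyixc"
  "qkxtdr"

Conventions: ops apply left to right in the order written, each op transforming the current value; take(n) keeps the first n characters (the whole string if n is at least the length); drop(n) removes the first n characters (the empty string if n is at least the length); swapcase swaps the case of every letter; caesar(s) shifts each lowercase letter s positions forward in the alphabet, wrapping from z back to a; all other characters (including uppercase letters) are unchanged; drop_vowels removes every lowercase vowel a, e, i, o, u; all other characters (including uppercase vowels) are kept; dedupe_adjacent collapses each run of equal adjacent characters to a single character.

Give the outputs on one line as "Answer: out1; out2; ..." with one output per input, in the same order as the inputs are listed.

Execution, op by op:
  "iassd" -> "dssai" -> "ssai" -> "ss" -> "ss" -> "SS"
  "pbsmbuyixc" -> "cxiyubmsbp" -> "xiyubmsbp" -> "xybmsbp" -> "pbsmbyx" -> "PBSMBYX"
  "qkxtdr" -> "rdtxkq" -> "dtxkq" -> "dtxkq" -> "qkxtd" -> "QKXTD"

"SS"; "PBSMBYX"; "QKXTD"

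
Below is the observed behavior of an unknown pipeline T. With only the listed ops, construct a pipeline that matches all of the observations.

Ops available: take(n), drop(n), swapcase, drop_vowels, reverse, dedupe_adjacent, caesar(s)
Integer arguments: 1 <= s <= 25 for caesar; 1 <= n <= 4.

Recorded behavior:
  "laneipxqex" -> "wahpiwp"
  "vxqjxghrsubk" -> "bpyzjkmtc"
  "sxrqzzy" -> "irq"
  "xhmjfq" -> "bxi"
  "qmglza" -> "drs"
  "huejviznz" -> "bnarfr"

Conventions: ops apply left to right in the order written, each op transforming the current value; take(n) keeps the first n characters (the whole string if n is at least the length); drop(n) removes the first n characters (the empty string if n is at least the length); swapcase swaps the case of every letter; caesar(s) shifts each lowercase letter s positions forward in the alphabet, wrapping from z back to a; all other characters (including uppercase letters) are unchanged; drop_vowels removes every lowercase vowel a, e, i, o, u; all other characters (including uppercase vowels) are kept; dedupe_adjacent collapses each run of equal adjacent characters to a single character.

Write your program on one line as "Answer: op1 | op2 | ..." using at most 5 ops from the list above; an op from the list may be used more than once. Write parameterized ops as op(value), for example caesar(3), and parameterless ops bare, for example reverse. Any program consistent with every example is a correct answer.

caesar(18) | swapcase | drop(3) | swapcase | dedupe_adjacent

Check, running the answer program on each example:
  "laneipxqex" -> "dsfwahpiwp" -> "DSFWAHPIWP" -> "WAHPIWP" -> "wahpiwp" -> "wahpiwp"
  "vxqjxghrsubk" -> "npibpyzjkmtc" -> "NPIBPYZJKMTC" -> "BPYZJKMTC" -> "bpyzjkmtc" -> "bpyzjkmtc"
  "sxrqzzy" -> "kpjirrq" -> "KPJIRRQ" -> "IRRQ" -> "irrq" -> "irq"
  "xhmjfq" -> "pzebxi" -> "PZEBXI" -> "BXI" -> "bxi" -> "bxi"
  "qmglza" -> "ieydrs" -> "IEYDRS" -> "DRS" -> "drs" -> "drs"
  "huejviznz" -> "zmwbnarfr" -> "ZMWBNARFR" -> "BNARFR" -> "bnarfr" -> "bnarfr"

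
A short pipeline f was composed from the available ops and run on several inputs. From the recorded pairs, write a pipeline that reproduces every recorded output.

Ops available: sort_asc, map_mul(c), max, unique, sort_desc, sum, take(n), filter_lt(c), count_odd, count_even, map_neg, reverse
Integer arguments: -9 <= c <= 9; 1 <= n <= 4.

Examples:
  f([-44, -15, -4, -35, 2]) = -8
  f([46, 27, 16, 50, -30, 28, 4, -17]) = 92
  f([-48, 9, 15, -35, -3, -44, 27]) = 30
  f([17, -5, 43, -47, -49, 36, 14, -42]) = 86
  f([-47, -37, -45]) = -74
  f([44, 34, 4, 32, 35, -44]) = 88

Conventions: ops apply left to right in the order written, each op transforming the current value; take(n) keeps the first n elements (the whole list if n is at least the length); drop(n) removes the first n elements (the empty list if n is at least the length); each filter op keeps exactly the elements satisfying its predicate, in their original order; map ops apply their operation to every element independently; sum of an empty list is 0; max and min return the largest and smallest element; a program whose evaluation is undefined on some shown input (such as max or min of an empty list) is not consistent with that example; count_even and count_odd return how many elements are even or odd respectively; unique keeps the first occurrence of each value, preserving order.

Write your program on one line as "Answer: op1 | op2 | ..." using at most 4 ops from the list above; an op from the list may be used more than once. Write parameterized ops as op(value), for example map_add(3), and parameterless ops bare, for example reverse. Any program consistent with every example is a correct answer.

map_mul(2) | take(3) | sort_desc | max

Check, running the answer program on each example:
  [-44, -15, -4, -35, 2] -> [-88, -30, -8, -70, 4] -> [-88, -30, -8] -> [-8, -30, -88] -> -8
  [46, 27, 16, 50, -30, 28, 4, -17] -> [92, 54, 32, 100, -60, 56, 8, -34] -> [92, 54, 32] -> [92, 54, 32] -> 92
  [-48, 9, 15, -35, -3, -44, 27] -> [-96, 18, 30, -70, -6, -88, 54] -> [-96, 18, 30] -> [30, 18, -96] -> 30
  [17, -5, 43, -47, -49, 36, 14, -42] -> [34, -10, 86, -94, -98, 72, 28, -84] -> [34, -10, 86] -> [86, 34, -10] -> 86
  [-47, -37, -45] -> [-94, -74, -90] -> [-94, -74, -90] -> [-74, -90, -94] -> -74
  [44, 34, 4, 32, 35, -44] -> [88, 68, 8, 64, 70, -88] -> [88, 68, 8] -> [88, 68, 8] -> 88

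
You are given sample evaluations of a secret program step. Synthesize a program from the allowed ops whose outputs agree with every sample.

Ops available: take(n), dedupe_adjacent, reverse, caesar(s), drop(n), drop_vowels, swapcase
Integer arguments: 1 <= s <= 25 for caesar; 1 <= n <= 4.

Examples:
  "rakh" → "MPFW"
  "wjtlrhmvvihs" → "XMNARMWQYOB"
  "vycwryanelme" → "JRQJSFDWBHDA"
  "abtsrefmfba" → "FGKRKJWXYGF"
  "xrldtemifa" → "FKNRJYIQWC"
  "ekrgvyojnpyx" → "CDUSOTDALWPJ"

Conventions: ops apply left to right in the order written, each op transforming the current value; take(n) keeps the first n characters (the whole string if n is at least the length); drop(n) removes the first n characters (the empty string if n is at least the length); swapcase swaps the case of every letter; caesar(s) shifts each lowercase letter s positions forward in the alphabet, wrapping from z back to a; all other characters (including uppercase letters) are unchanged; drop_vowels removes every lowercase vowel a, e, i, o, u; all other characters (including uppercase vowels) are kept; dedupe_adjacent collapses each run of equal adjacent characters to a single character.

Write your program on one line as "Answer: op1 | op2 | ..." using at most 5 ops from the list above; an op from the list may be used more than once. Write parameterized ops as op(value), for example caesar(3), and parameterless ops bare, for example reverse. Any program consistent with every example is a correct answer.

dedupe_adjacent | caesar(5) | swapcase | reverse

Check, running the answer program on each example:
  "rakh" -> "rakh" -> "wfpm" -> "WFPM" -> "MPFW"
  "wjtlrhmvvihs" -> "wjtlrhmvihs" -> "boyqwmranmx" -> "BOYQWMRANMX" -> "XMNARMWQYOB"
  "vycwryanelme" -> "vycwryanelme" -> "adhbwdfsjqrj" -> "ADHBWDFSJQRJ" -> "JRQJSFDWBHDA"
  "abtsrefmfba" -> "abtsrefmfba" -> "fgyxwjkrkgf" -> "FGYXWJKRKGF" -> "FGKRKJWXYGF"
  "xrldtemifa" -> "xrldtemifa" -> "cwqiyjrnkf" -> "CWQIYJRNKF" -> "FKNRJYIQWC"
  "ekrgvyojnpyx" -> "ekrgvyojnpyx" -> "jpwladtosudc" -> "JPWLADTOSUDC" -> "CDUSOTDALWPJ"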